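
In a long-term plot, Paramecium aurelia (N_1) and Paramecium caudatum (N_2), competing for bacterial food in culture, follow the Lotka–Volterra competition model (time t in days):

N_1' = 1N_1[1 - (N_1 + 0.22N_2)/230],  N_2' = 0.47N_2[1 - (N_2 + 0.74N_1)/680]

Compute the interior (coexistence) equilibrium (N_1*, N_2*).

Setting both brackets to zero gives the nullclines N_1 + 0.22N_2 = 230 and 0.74N_1 + N_2 = 680.
Substituting N_2 = 680 - 0.74N_1 into the first: N_1(1 - 0.22·0.74) = 230 - 0.22·680.
So N_1* = 80.4/0.837 = 96, and then N_2* = 680 - 0.74·96 = 609.

N_1* ≈ 96, N_2* ≈ 609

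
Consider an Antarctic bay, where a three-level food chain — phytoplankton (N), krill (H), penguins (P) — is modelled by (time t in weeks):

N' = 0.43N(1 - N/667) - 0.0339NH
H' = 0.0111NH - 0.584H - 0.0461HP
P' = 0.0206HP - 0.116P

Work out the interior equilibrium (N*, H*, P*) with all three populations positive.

From dP/dt = 0: 0.0206H* = 0.116, so H* = 5.63.
From dN/dt = 0: 0.43(1 - N*/667) = 0.0339·5.63, giving N* = 667·(1 - 0.444) = 371.
From dH/dt = 0: 0.0111·371 - 0.584 = 0.0461P*, so P* = 3.53/0.0461 = 76.6.

N* ≈ 371, H* ≈ 5.63, P* ≈ 76.6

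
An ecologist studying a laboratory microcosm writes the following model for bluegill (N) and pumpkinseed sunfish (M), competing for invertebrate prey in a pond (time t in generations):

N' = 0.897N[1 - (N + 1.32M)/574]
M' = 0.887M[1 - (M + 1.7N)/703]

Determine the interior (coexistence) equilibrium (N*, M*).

N* ≈ 285, M* ≈ 219

Setting both brackets to zero gives the nullclines N + 1.32M = 574 and 1.7N + M = 703.
Substituting M = 703 - 1.7N into the first: N(1 - 1.32·1.7) = 574 - 1.32·703.
So N* = -354/-1.24 = 285, and then M* = 703 - 1.7·285 = 219.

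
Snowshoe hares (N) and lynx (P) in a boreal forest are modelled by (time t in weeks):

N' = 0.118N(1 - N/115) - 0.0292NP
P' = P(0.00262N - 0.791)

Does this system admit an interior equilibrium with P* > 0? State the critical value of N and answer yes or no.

Threshold N = 302; K < 302, so no, the predator goes extinct.

The predator equation gives dP/dt > 0 only when N > 0.791/0.00262 = 302.
Without the predator, N → K = 115. Since 115 < 302, the predator cannot invade.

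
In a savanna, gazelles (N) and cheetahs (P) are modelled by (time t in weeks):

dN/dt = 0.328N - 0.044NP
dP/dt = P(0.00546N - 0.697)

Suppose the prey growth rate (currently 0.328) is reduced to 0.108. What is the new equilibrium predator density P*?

At the interior fixed point, setting dN/dt = 0 with N > 0 fixes P* = (prey growth rate)/(NP coefficient) — independent of the other coefficients.
With the change, P* = 0.108/0.044 = 2.45; it falls from 7.45.

P* ≈ 2.45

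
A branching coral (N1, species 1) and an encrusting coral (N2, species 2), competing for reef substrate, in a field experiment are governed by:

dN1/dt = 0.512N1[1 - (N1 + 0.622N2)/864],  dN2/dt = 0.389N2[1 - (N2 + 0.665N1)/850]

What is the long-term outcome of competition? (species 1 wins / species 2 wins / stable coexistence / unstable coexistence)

Compare the nullcline intercepts: K1/α12 = 864/0.622 = 1390 > K2 = 850; K2/α21 = 850/0.665 = 1280 > K1 = 864.
Since both inequalities hold, each species can invade when rare, so the interior equilibrium is stable.

stable coexistence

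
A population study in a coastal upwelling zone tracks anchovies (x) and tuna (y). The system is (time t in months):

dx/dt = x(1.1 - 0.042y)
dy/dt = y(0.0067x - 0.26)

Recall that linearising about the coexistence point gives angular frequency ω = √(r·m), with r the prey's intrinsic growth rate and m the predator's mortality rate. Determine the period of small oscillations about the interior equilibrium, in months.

Here r = 1.1 and m = 0.26, so r·m = 0.286.
ω = √0.286 = 0.535 per month, hence T = 2π/ω ≈ 11.7 months.

T ≈ 11.7 months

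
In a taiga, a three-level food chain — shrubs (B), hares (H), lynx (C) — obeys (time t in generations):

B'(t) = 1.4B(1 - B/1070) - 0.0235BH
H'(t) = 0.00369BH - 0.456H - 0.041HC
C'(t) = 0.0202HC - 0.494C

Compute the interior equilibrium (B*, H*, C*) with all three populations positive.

From dC/dt = 0: 0.0202H* = 0.494, so H* = 24.5.
From dB/dt = 0: 1.4(1 - B*/1070) = 0.0235·24.5, giving B* = 1070·(1 - 0.411) = 631.
From dH/dt = 0: 0.00369·631 - 0.456 = 0.041C*, so C* = 1.87/0.041 = 45.6.

B* ≈ 631, H* ≈ 24.5, C* ≈ 45.6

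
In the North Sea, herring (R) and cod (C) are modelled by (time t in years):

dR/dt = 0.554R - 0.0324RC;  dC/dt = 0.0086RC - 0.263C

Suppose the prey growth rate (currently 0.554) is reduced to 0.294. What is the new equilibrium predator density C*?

C* ≈ 9.07

At the interior fixed point, setting dR/dt = 0 with R > 0 fixes C* = (prey growth rate)/(RC coefficient) — independent of the other coefficients.
With the change, C* = 0.294/0.0324 = 9.07; it falls from 17.1.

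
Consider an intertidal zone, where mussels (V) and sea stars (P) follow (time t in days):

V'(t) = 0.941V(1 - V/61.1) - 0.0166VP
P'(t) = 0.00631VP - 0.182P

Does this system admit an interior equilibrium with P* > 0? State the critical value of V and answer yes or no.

The predator equation gives dP/dt > 0 only when V > 0.182/0.00631 = 28.8.
Without the predator, V → K = 61.1. Since 61.1 > 28.8, the predator can invade and persist.

Threshold V = 28.8; K > 28.8, so yes, the predator persists.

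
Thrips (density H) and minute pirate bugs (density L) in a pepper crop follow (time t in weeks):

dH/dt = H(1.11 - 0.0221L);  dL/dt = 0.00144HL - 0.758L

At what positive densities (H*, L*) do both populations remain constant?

H* ≈ 526, L* ≈ 50.2

Set dL/dt = 0 with L > 0: 0.00144H - 0.758 = 0, so H* = 0.758/0.00144 = 526.
Set dH/dt = 0 with H > 0: 1.11 - 0.0221L = 0, so L* = 1.11/0.0221 = 50.2.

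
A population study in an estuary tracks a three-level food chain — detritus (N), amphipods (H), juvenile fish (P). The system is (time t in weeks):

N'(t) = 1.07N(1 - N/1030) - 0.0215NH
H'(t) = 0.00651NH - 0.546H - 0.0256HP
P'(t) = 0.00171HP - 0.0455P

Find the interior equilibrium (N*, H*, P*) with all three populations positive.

N* ≈ 479, H* ≈ 26.6, P* ≈ 101

From dP/dt = 0: 0.00171H* = 0.0455, so H* = 26.6.
From dN/dt = 0: 1.07(1 - N*/1030) = 0.0215·26.6, giving N* = 1030·(1 - 0.535) = 479.
From dH/dt = 0: 0.00651·479 - 0.546 = 0.0256P*, so P* = 2.57/0.0256 = 101.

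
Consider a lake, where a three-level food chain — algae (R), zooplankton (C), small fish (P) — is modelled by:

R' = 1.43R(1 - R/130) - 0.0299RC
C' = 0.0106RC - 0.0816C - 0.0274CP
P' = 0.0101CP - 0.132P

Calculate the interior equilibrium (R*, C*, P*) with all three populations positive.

From dP/dt = 0: 0.0101C* = 0.132, so C* = 13.1.
From dR/dt = 0: 1.43(1 - R*/130) = 0.0299·13.1, giving R* = 130·(1 - 0.273) = 94.5.
From dC/dt = 0: 0.0106·94.5 - 0.0816 = 0.0274P*, so P* = 0.92/0.0274 = 33.6.

R* ≈ 94.5, C* ≈ 13.1, P* ≈ 33.6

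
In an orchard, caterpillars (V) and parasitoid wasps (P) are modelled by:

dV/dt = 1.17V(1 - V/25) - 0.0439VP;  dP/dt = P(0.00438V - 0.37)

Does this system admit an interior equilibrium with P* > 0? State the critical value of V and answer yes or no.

The predator equation gives dP/dt > 0 only when V > 0.37/0.00438 = 84.5.
Without the predator, V → K = 25. Since 25 < 84.5, the predator cannot invade.

Threshold V = 84.5; K < 84.5, so no, the predator goes extinct.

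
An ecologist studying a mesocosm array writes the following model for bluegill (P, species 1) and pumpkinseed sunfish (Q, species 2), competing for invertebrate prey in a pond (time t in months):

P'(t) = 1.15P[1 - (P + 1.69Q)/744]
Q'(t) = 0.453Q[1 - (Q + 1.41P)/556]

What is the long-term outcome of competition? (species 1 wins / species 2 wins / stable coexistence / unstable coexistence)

Compare the nullcline intercepts: K1/α12 = 744/1.69 = 440 < K2 = 556; K2/α21 = 556/1.41 = 394 < K1 = 744.
Since both are reversed, neither can invade when rare; the interior point is a saddle.

unstable coexistence (outcome depends on initial conditions)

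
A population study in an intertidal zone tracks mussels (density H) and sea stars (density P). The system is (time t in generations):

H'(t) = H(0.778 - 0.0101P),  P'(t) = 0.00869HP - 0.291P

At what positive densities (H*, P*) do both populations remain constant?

H* ≈ 33.5, P* ≈ 77

Set dP/dt = 0 with P > 0: 0.00869H - 0.291 = 0, so H* = 0.291/0.00869 = 33.5.
Set dH/dt = 0 with H > 0: 0.778 - 0.0101P = 0, so P* = 0.778/0.0101 = 77.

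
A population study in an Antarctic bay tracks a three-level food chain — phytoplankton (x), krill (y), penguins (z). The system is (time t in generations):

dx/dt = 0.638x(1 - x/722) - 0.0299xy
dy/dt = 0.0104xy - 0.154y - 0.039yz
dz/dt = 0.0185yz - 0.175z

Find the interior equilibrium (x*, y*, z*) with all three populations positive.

x* ≈ 402, y* ≈ 9.46, z* ≈ 103

From dz/dt = 0: 0.0185y* = 0.175, so y* = 9.46.
From dx/dt = 0: 0.638(1 - x*/722) = 0.0299·9.46, giving x* = 722·(1 - 0.443) = 402.
From dy/dt = 0: 0.0104·402 - 0.154 = 0.039z*, so z* = 4.03/0.039 = 103.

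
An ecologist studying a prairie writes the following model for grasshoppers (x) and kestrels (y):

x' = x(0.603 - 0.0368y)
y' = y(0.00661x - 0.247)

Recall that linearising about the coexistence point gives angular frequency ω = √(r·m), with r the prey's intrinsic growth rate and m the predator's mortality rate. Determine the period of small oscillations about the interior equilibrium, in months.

T ≈ 16.3 months

Here r = 0.603 and m = 0.247, so r·m = 0.149.
ω = √0.149 = 0.386 per month, hence T = 2π/ω ≈ 16.3 months.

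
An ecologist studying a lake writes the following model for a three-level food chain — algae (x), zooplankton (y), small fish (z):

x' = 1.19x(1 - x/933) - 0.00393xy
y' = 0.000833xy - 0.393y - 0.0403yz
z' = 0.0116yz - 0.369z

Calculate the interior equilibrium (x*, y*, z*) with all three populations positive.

x* ≈ 835, y* ≈ 31.8, z* ≈ 7.51

From dz/dt = 0: 0.0116y* = 0.369, so y* = 31.8.
From dx/dt = 0: 1.19(1 - x*/933) = 0.00393·31.8, giving x* = 933·(1 - 0.105) = 835.
From dy/dt = 0: 0.000833·835 - 0.393 = 0.0403z*, so z* = 0.303/0.0403 = 7.51.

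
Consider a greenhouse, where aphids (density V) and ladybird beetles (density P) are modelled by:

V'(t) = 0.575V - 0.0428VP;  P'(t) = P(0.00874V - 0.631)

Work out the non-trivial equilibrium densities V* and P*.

Set dP/dt = 0 with P > 0: 0.00874V - 0.631 = 0, so V* = 0.631/0.00874 = 72.2.
Set dV/dt = 0 with V > 0: 0.575 - 0.0428P = 0, so P* = 0.575/0.0428 = 13.4.

V* ≈ 72.2, P* ≈ 13.4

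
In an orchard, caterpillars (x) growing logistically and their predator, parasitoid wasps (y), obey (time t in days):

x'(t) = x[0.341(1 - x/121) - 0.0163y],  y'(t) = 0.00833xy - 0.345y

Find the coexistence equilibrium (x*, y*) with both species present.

From dy/dt = 0 with y > 0: 0.00833x* = 0.345, so x* = 41.4.
Substitute into dx/dt = 0: 0.341(1 - 41.4/121) = 0.0163y*.
The bracket is 0.658, giving y* = 0.224/0.0163 = 13.8.

x* ≈ 41.4, y* ≈ 13.8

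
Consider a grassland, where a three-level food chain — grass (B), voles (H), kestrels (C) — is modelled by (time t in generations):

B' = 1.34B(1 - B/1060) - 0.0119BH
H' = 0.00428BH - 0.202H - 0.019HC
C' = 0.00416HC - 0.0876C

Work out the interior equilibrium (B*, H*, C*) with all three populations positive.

From dC/dt = 0: 0.00416H* = 0.0876, so H* = 21.1.
From dB/dt = 0: 1.34(1 - B*/1060) = 0.0119·21.1, giving B* = 1060·(1 - 0.187) = 862.
From dH/dt = 0: 0.00428·862 - 0.202 = 0.019C*, so C* = 3.49/0.019 = 183.

B* ≈ 862, H* ≈ 21.1, C* ≈ 183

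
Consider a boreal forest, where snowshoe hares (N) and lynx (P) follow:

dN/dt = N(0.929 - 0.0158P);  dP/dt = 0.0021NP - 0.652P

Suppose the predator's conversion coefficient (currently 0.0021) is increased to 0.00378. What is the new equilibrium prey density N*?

N* ≈ 172

At the interior fixed point, setting dP/dt = 0 with P > 0 fixes N* = (predator death rate)/(NP coefficient) — independent of the other coefficients.
With the change, N* = 0.652/0.00378 = 172; it falls from 310.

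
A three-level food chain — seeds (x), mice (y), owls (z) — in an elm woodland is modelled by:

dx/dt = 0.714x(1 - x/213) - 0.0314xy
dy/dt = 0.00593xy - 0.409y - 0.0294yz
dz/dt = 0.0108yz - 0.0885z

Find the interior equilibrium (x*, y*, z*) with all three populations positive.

x* ≈ 136, y* ≈ 8.19, z* ≈ 13.6

From dz/dt = 0: 0.0108y* = 0.0885, so y* = 8.19.
From dx/dt = 0: 0.714(1 - x*/213) = 0.0314·8.19, giving x* = 213·(1 - 0.36) = 136.
From dy/dt = 0: 0.00593·136 - 0.409 = 0.0294z*, so z* = 0.399/0.0294 = 13.6.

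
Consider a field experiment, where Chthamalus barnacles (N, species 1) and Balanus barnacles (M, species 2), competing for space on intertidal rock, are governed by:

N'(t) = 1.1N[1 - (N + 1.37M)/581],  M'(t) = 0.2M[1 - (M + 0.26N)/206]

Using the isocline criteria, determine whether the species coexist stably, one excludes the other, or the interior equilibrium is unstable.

stable coexistence

Compare the nullcline intercepts: K1/α12 = 581/1.37 = 424 > K2 = 206; K2/α21 = 206/0.26 = 792 > K1 = 581.
Since both inequalities hold, each species can invade when rare, so the interior equilibrium is stable.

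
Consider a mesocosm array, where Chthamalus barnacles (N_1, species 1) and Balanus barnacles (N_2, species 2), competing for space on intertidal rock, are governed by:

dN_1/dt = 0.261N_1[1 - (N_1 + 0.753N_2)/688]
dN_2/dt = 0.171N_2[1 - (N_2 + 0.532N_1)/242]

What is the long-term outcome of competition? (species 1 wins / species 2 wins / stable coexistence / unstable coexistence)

species 1 excludes species 2

Compare the nullcline intercepts: K1/α12 = 688/0.753 = 914 > K2 = 242; K2/α21 = 242/0.532 = 455 < K1 = 688.
Since the inequalities point opposite ways, species 1 can invade but species 2 cannot.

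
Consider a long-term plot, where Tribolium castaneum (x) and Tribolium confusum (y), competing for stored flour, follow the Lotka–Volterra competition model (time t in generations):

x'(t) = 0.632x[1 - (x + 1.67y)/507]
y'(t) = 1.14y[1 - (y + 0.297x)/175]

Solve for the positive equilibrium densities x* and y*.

x* ≈ 426, y* ≈ 48.5

Setting both brackets to zero gives the nullclines x + 1.67y = 507 and 0.297x + y = 175.
Substituting y = 175 - 0.297x into the first: x(1 - 1.67·0.297) = 507 - 1.67·175.
So x* = 215/0.504 = 426, and then y* = 175 - 0.297·426 = 48.5.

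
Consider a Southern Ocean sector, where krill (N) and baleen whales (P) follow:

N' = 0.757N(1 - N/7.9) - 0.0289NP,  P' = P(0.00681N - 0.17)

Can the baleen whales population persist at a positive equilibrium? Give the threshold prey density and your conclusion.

The predator equation gives dP/dt > 0 only when N > 0.17/0.00681 = 25.
Without the predator, N → K = 7.9. Since 7.9 < 25, the predator cannot invade.

Threshold N = 25; K < 25, so no, the predator goes extinct.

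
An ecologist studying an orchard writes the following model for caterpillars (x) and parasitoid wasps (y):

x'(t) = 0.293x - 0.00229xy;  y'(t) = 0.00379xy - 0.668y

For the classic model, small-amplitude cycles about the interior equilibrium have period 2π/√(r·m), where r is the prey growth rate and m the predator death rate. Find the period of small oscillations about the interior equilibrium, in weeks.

Here r = 0.293 and m = 0.668, so r·m = 0.196.
ω = √0.196 = 0.442 per week, hence T = 2π/ω ≈ 14.2 weeks.

T ≈ 14.2 weeks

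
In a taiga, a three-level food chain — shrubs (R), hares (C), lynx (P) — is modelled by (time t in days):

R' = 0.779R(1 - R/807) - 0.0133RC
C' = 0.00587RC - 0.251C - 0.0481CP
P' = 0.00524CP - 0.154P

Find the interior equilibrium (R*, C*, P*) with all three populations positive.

R* ≈ 402, C* ≈ 29.4, P* ≈ 43.8

From dP/dt = 0: 0.00524C* = 0.154, so C* = 29.4.
From dR/dt = 0: 0.779(1 - R*/807) = 0.0133·29.4, giving R* = 807·(1 - 0.502) = 402.
From dC/dt = 0: 0.00587·402 - 0.251 = 0.0481P*, so P* = 2.11/0.0481 = 43.8.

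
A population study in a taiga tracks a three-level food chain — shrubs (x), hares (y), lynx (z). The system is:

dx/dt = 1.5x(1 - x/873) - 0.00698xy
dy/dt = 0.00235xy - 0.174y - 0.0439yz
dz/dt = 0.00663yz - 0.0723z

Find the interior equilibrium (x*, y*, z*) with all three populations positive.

From dz/dt = 0: 0.00663y* = 0.0723, so y* = 10.9.
From dx/dt = 0: 1.5(1 - x*/873) = 0.00698·10.9, giving x* = 873·(1 - 0.0507) = 829.
From dy/dt = 0: 0.00235·829 - 0.174 = 0.0439z*, so z* = 1.77/0.0439 = 40.4.

x* ≈ 829, y* ≈ 10.9, z* ≈ 40.4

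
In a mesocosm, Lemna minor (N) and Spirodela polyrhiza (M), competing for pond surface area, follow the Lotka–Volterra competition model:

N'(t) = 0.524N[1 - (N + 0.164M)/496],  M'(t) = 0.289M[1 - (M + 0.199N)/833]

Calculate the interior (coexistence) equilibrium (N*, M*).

N* ≈ 372, M* ≈ 759

Setting both brackets to zero gives the nullclines N + 0.164M = 496 and 0.199N + M = 833.
Substituting M = 833 - 0.199N into the first: N(1 - 0.164·0.199) = 496 - 0.164·833.
So N* = 359/0.967 = 372, and then M* = 833 - 0.199·372 = 759.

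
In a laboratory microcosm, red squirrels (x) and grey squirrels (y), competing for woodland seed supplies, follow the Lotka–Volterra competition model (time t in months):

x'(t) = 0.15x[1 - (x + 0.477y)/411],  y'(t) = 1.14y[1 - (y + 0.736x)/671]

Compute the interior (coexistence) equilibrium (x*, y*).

Setting both brackets to zero gives the nullclines x + 0.477y = 411 and 0.736x + y = 671.
Substituting y = 671 - 0.736x into the first: x(1 - 0.477·0.736) = 411 - 0.477·671.
So x* = 90.9/0.649 = 140, and then y* = 671 - 0.736·140 = 568.

x* ≈ 140, y* ≈ 568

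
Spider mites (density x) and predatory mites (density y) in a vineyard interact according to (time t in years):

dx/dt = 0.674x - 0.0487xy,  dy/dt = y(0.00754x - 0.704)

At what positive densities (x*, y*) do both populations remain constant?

Set dy/dt = 0 with y > 0: 0.00754x - 0.704 = 0, so x* = 0.704/0.00754 = 93.4.
Set dx/dt = 0 with x > 0: 0.674 - 0.0487y = 0, so y* = 0.674/0.0487 = 13.8.

x* ≈ 93.4, y* ≈ 13.8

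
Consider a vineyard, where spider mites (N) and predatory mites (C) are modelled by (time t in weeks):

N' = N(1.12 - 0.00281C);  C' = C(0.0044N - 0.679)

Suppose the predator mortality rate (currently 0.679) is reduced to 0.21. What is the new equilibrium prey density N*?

N* ≈ 47.7

At the interior fixed point, setting dC/dt = 0 with C > 0 fixes N* = (predator death rate)/(NC coefficient) — independent of the other coefficients.
With the change, N* = 0.21/0.0044 = 47.7; it falls from 154.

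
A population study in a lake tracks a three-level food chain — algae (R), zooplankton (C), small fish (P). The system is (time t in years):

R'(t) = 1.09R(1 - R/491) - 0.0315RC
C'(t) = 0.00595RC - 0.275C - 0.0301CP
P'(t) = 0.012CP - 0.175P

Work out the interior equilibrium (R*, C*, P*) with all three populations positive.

R* ≈ 284, C* ≈ 14.6, P* ≈ 47

From dP/dt = 0: 0.012C* = 0.175, so C* = 14.6.
From dR/dt = 0: 1.09(1 - R*/491) = 0.0315·14.6, giving R* = 491·(1 - 0.421) = 284.
From dC/dt = 0: 0.00595·284 - 0.275 = 0.0301P*, so P* = 1.42/0.0301 = 47.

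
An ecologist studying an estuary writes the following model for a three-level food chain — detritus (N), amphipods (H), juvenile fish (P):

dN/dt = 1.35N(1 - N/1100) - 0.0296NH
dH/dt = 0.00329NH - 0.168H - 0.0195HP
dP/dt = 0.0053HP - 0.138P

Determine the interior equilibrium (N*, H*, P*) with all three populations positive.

From dP/dt = 0: 0.0053H* = 0.138, so H* = 26.
From dN/dt = 0: 1.35(1 - N*/1100) = 0.0296·26, giving N* = 1100·(1 - 0.571) = 472.
From dH/dt = 0: 0.00329·472 - 0.168 = 0.0195P*, so P* = 1.38/0.0195 = 71.

N* ≈ 472, H* ≈ 26, P* ≈ 71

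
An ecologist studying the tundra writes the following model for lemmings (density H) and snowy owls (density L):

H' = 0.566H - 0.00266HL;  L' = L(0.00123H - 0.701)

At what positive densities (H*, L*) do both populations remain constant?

H* ≈ 570, L* ≈ 213

Set dL/dt = 0 with L > 0: 0.00123H - 0.701 = 0, so H* = 0.701/0.00123 = 570.
Set dH/dt = 0 with H > 0: 0.566 - 0.00266L = 0, so L* = 0.566/0.00266 = 213.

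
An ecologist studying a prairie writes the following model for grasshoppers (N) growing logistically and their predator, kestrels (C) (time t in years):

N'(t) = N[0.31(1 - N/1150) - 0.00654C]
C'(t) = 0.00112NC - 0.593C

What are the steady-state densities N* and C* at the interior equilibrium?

N* ≈ 529, C* ≈ 25.6

From dC/dt = 0 with C > 0: 0.00112N* = 0.593, so N* = 529.
Substitute into dN/dt = 0: 0.31(1 - 529/1150) = 0.00654C*.
The bracket is 0.54, giving C* = 0.167/0.00654 = 25.6.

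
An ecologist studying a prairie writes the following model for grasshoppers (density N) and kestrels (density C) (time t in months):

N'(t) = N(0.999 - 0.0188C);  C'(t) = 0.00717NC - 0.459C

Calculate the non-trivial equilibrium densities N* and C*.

N* ≈ 64, C* ≈ 53.1

Set dC/dt = 0 with C > 0: 0.00717N - 0.459 = 0, so N* = 0.459/0.00717 = 64.
Set dN/dt = 0 with N > 0: 0.999 - 0.0188C = 0, so C* = 0.999/0.0188 = 53.1.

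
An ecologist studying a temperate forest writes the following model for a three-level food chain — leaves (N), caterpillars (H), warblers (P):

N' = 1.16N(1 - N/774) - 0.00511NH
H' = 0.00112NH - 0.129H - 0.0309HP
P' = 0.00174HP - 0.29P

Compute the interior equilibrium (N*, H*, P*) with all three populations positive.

N* ≈ 206, H* ≈ 167, P* ≈ 3.28

From dP/dt = 0: 0.00174H* = 0.29, so H* = 167.
From dN/dt = 0: 1.16(1 - N*/774) = 0.00511·167, giving N* = 774·(1 - 0.734) = 206.
From dH/dt = 0: 0.00112·206 - 0.129 = 0.0309P*, so P* = 0.101/0.0309 = 3.28.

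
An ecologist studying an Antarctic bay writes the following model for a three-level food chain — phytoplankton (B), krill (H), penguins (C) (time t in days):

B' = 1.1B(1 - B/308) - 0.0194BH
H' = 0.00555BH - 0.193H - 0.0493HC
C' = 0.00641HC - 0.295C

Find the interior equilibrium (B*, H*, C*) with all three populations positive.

B* ≈ 58, H* ≈ 46, C* ≈ 2.62

From dC/dt = 0: 0.00641H* = 0.295, so H* = 46.
From dB/dt = 0: 1.1(1 - B*/308) = 0.0194·46, giving B* = 308·(1 - 0.812) = 58.
From dH/dt = 0: 0.00555·58 - 0.193 = 0.0493C*, so C* = 0.129/0.0493 = 2.62.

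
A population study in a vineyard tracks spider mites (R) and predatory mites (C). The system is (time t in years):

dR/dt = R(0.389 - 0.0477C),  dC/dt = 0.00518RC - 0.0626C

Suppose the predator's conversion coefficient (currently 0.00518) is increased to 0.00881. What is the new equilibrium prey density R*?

R* ≈ 7.11

At the interior fixed point, setting dC/dt = 0 with C > 0 fixes R* = (predator death rate)/(RC coefficient) — independent of the other coefficients.
With the change, R* = 0.0626/0.00881 = 7.11; it falls from 12.1.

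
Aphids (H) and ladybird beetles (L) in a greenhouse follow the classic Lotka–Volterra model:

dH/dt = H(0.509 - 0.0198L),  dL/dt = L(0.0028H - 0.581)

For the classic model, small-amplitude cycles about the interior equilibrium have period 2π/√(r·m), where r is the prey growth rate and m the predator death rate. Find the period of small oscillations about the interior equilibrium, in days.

T ≈ 11.6 days

Here r = 0.509 and m = 0.581, so r·m = 0.296.
ω = √0.296 = 0.544 per day, hence T = 2π/ω ≈ 11.6 days.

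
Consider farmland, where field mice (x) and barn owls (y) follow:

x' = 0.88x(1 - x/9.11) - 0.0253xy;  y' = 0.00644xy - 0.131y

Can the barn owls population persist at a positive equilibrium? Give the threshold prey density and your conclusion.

The predator equation gives dy/dt > 0 only when x > 0.131/0.00644 = 20.3.
Without the predator, x → K = 9.11. Since 9.11 < 20.3, the predator cannot invade.

Threshold x = 20.3; K < 20.3, so no, the predator goes extinct.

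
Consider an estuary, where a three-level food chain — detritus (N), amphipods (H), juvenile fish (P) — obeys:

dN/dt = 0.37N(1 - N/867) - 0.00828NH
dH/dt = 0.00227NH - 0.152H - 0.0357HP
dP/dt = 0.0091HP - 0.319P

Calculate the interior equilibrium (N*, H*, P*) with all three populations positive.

N* ≈ 187, H* ≈ 35.1, P* ≈ 7.62

From dP/dt = 0: 0.0091H* = 0.319, so H* = 35.1.
From dN/dt = 0: 0.37(1 - N*/867) = 0.00828·35.1, giving N* = 867·(1 - 0.784) = 187.
From dH/dt = 0: 0.00227·187 - 0.152 = 0.0357P*, so P* = 0.272/0.0357 = 7.62.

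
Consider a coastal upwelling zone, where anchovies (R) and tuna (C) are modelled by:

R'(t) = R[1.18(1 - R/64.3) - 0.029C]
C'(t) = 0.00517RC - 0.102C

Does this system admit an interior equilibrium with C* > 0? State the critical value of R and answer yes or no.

The predator equation gives dC/dt > 0 only when R > 0.102/0.00517 = 19.7.
Without the predator, R → K = 64.3. Since 64.3 > 19.7, the predator can invade and persist.

Threshold R = 19.7; K > 19.7, so yes, the predator persists.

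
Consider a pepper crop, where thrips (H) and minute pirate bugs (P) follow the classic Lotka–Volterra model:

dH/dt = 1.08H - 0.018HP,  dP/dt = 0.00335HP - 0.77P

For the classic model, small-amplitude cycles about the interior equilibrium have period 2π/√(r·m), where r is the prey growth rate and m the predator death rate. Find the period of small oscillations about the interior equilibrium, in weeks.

T ≈ 6.89 weeks

Here r = 1.08 and m = 0.77, so r·m = 0.832.
ω = √0.832 = 0.912 per week, hence T = 2π/ω ≈ 6.89 weeks.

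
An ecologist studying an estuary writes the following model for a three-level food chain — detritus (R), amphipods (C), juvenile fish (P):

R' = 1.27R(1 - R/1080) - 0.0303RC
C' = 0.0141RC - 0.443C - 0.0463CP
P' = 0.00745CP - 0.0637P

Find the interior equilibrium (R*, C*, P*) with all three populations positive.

R* ≈ 860, C* ≈ 8.55, P* ≈ 252

From dP/dt = 0: 0.00745C* = 0.0637, so C* = 8.55.
From dR/dt = 0: 1.27(1 - R*/1080) = 0.0303·8.55, giving R* = 1080·(1 - 0.204) = 860.
From dC/dt = 0: 0.0141·860 - 0.443 = 0.0463P*, so P* = 11.7/0.0463 = 252.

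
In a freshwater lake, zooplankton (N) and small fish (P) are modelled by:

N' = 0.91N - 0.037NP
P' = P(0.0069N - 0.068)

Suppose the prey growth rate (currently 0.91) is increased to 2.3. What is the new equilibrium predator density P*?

At the interior fixed point, setting dN/dt = 0 with N > 0 fixes P* = (prey growth rate)/(NP coefficient) — independent of the other coefficients.
With the change, P* = 2.3/0.037 = 62.2; it rises from 24.6.

P* ≈ 62.2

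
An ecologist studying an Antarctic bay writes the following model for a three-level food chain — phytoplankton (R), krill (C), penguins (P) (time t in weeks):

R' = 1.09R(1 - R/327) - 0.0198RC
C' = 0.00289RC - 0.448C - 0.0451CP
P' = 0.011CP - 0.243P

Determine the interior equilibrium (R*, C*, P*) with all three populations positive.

R* ≈ 196, C* ≈ 22.1, P* ≈ 2.61

From dP/dt = 0: 0.011C* = 0.243, so C* = 22.1.
From dR/dt = 0: 1.09(1 - R*/327) = 0.0198·22.1, giving R* = 327·(1 - 0.401) = 196.
From dC/dt = 0: 0.00289·196 - 0.448 = 0.0451P*, so P* = 0.118/0.0451 = 2.61.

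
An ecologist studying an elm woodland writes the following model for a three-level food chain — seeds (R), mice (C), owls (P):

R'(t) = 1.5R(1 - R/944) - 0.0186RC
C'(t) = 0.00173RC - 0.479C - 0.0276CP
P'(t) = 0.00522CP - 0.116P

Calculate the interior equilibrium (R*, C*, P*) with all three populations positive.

From dP/dt = 0: 0.00522C* = 0.116, so C* = 22.2.
From dR/dt = 0: 1.5(1 - R*/944) = 0.0186·22.2, giving R* = 944·(1 - 0.276) = 684.
From dC/dt = 0: 0.00173·684 - 0.479 = 0.0276P*, so P* = 0.704/0.0276 = 25.5.

R* ≈ 684, C* ≈ 22.2, P* ≈ 25.5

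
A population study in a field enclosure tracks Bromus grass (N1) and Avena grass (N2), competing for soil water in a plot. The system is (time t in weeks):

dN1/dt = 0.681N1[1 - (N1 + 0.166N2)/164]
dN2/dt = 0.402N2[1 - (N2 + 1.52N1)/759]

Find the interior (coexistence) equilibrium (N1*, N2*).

N1* ≈ 50.8, N2* ≈ 682

Setting both brackets to zero gives the nullclines N1 + 0.166N2 = 164 and 1.52N1 + N2 = 759.
Substituting N2 = 759 - 1.52N1 into the first: N1(1 - 0.166·1.52) = 164 - 0.166·759.
So N1* = 38/0.748 = 50.8, and then N2* = 759 - 1.52·50.8 = 682.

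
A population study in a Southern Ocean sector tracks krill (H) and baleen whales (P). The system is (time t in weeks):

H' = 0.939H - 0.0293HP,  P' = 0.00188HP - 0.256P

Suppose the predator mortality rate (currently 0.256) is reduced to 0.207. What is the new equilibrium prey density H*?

At the interior fixed point, setting dP/dt = 0 with P > 0 fixes H* = (predator death rate)/(HP coefficient) — independent of the other coefficients.
With the change, H* = 0.207/0.00188 = 110; it falls from 136.

H* ≈ 110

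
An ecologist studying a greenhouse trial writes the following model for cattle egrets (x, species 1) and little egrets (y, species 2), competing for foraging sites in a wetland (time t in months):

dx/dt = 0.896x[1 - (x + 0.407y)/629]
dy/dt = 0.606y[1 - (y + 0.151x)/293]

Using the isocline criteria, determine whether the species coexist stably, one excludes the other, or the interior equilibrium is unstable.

Compare the nullcline intercepts: K1/α12 = 629/0.407 = 1550 > K2 = 293; K2/α21 = 293/0.151 = 1940 > K1 = 629.
Since both inequalities hold, each species can invade when rare, so the interior equilibrium is stable.

stable coexistence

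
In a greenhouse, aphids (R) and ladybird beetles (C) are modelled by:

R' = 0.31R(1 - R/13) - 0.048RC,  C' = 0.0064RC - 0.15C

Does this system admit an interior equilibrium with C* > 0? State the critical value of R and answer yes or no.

The predator equation gives dC/dt > 0 only when R > 0.15/0.0064 = 23.4.
Without the predator, R → K = 13. Since 13 < 23.4, the predator cannot invade.

Threshold R = 23.4; K < 23.4, so no, the predator goes extinct.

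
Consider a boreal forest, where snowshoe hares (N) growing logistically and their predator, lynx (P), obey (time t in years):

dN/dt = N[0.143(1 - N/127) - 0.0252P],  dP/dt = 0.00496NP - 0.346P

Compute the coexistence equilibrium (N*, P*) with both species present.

N* ≈ 69.8, P* ≈ 2.56

From dP/dt = 0 with P > 0: 0.00496N* = 0.346, so N* = 69.8.
Substitute into dN/dt = 0: 0.143(1 - 69.8/127) = 0.0252P*.
The bracket is 0.451, giving P* = 0.0645/0.0252 = 2.56.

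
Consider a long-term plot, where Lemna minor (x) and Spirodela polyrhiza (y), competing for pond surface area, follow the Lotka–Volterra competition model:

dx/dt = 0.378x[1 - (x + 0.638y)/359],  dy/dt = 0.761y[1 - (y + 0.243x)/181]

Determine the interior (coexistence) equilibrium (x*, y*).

x* ≈ 288, y* ≈ 111

Setting both brackets to zero gives the nullclines x + 0.638y = 359 and 0.243x + y = 181.
Substituting y = 181 - 0.243x into the first: x(1 - 0.638·0.243) = 359 - 0.638·181.
So x* = 244/0.845 = 288, and then y* = 181 - 0.243·288 = 111.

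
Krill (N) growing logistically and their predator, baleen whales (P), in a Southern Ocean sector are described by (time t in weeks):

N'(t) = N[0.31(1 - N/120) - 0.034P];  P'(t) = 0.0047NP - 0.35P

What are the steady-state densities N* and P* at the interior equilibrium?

N* ≈ 74.5, P* ≈ 3.46

From dP/dt = 0 with P > 0: 0.0047N* = 0.35, so N* = 74.5.
Substitute into dN/dt = 0: 0.31(1 - 74.5/120) = 0.034P*.
The bracket is 0.379, giving P* = 0.118/0.034 = 3.46.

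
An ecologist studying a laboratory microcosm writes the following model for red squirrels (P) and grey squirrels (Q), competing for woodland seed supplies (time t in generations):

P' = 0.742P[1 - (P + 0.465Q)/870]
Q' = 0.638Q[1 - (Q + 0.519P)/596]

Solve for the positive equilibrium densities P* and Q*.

Setting both brackets to zero gives the nullclines P + 0.465Q = 870 and 0.519P + Q = 596.
Substituting Q = 596 - 0.519P into the first: P(1 - 0.465·0.519) = 870 - 0.465·596.
So P* = 593/0.759 = 781, and then Q* = 596 - 0.519·781 = 190.

P* ≈ 781, Q* ≈ 190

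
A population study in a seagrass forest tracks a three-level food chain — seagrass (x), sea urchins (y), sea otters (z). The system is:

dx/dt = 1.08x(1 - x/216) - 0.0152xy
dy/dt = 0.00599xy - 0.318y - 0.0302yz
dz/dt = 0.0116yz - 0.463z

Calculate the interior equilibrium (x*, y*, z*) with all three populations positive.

From dz/dt = 0: 0.0116y* = 0.463, so y* = 39.9.
From dx/dt = 0: 1.08(1 - x*/216) = 0.0152·39.9, giving x* = 216·(1 - 0.562) = 94.7.
From dy/dt = 0: 0.00599·94.7 - 0.318 = 0.0302z*, so z* = 0.249/0.0302 = 8.25.

x* ≈ 94.7, y* ≈ 39.9, z* ≈ 8.25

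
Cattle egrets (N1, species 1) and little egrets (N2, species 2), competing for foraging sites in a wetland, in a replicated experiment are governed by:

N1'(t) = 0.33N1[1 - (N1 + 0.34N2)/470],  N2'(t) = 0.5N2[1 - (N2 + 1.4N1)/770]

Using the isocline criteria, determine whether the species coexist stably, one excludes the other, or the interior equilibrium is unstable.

Compare the nullcline intercepts: K1/α12 = 470/0.34 = 1380 > K2 = 770; K2/α21 = 770/1.4 = 550 > K1 = 470.
Since both inequalities hold, each species can invade when rare, so the interior equilibrium is stable.

stable coexistence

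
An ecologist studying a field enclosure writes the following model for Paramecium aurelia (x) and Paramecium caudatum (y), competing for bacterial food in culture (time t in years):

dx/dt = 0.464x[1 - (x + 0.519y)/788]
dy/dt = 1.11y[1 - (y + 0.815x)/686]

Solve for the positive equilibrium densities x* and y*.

x* ≈ 749, y* ≈ 75.9

Setting both brackets to zero gives the nullclines x + 0.519y = 788 and 0.815x + y = 686.
Substituting y = 686 - 0.815x into the first: x(1 - 0.519·0.815) = 788 - 0.519·686.
So x* = 432/0.577 = 749, and then y* = 686 - 0.815·749 = 75.9.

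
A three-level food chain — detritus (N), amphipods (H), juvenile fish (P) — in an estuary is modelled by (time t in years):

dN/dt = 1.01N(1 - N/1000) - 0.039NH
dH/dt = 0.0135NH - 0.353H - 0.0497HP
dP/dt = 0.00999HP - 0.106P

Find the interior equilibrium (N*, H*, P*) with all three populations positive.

N* ≈ 590, H* ≈ 10.6, P* ≈ 153

From dP/dt = 0: 0.00999H* = 0.106, so H* = 10.6.
From dN/dt = 0: 1.01(1 - N*/1000) = 0.039·10.6, giving N* = 1000·(1 - 0.41) = 590.
From dH/dt = 0: 0.0135·590 - 0.353 = 0.0497P*, so P* = 7.62/0.0497 = 153.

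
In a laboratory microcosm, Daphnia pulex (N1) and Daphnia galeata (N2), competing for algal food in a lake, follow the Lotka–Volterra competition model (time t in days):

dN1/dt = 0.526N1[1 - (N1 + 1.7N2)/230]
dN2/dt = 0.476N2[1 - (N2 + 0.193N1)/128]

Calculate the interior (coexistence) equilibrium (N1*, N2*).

N1* ≈ 18.5, N2* ≈ 124

Setting both brackets to zero gives the nullclines N1 + 1.7N2 = 230 and 0.193N1 + N2 = 128.
Substituting N2 = 128 - 0.193N1 into the first: N1(1 - 1.7·0.193) = 230 - 1.7·128.
So N1* = 12.4/0.672 = 18.5, and then N2* = 128 - 0.193·18.5 = 124.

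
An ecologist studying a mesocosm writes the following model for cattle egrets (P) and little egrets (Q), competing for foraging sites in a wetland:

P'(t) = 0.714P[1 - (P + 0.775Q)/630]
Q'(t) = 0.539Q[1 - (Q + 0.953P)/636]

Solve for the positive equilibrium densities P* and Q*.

P* ≈ 524, Q* ≈ 136

Setting both brackets to zero gives the nullclines P + 0.775Q = 630 and 0.953P + Q = 636.
Substituting Q = 636 - 0.953P into the first: P(1 - 0.775·0.953) = 630 - 0.775·636.
So P* = 137/0.261 = 524, and then Q* = 636 - 0.953·524 = 136.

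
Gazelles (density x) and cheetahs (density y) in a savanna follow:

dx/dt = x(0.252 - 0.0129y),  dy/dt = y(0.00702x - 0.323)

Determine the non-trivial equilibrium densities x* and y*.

x* ≈ 46, y* ≈ 19.5

Set dy/dt = 0 with y > 0: 0.00702x - 0.323 = 0, so x* = 0.323/0.00702 = 46.
Set dx/dt = 0 with x > 0: 0.252 - 0.0129y = 0, so y* = 0.252/0.0129 = 19.5.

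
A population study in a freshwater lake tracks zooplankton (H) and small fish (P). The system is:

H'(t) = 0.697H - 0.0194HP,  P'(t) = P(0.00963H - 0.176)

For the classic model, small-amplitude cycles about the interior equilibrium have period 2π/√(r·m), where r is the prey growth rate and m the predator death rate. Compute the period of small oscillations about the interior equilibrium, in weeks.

Here r = 0.697 and m = 0.176, so r·m = 0.123.
ω = √0.123 = 0.35 per week, hence T = 2π/ω ≈ 17.9 weeks.

T ≈ 17.9 weeks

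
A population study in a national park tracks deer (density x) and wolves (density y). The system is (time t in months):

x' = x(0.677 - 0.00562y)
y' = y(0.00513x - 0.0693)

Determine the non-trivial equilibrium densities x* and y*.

Set dy/dt = 0 with y > 0: 0.00513x - 0.0693 = 0, so x* = 0.0693/0.00513 = 13.5.
Set dx/dt = 0 with x > 0: 0.677 - 0.00562y = 0, so y* = 0.677/0.00562 = 120.

x* ≈ 13.5, y* ≈ 120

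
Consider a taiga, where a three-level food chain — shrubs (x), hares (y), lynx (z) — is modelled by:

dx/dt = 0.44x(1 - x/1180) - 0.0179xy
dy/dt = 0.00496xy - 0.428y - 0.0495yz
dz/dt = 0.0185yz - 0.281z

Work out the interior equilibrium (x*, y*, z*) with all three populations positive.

From dz/dt = 0: 0.0185y* = 0.281, so y* = 15.2.
From dx/dt = 0: 0.44(1 - x*/1180) = 0.0179·15.2, giving x* = 1180·(1 - 0.618) = 451.
From dy/dt = 0: 0.00496·451 - 0.428 = 0.0495z*, so z* = 1.81/0.0495 = 36.5.

x* ≈ 451, y* ≈ 15.2, z* ≈ 36.5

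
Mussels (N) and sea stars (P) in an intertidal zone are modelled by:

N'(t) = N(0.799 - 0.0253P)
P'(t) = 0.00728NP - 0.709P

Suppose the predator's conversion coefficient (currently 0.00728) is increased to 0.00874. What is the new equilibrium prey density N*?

N* ≈ 81.1

At the interior fixed point, setting dP/dt = 0 with P > 0 fixes N* = (predator death rate)/(NP coefficient) — independent of the other coefficients.
With the change, N* = 0.709/0.00874 = 81.1; it falls from 97.4.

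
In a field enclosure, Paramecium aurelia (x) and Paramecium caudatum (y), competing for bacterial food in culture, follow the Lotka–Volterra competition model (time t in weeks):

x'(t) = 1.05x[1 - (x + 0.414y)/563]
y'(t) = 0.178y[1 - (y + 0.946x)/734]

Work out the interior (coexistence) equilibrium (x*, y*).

x* ≈ 426, y* ≈ 331

Setting both brackets to zero gives the nullclines x + 0.414y = 563 and 0.946x + y = 734.
Substituting y = 734 - 0.946x into the first: x(1 - 0.414·0.946) = 563 - 0.414·734.
So x* = 259/0.608 = 426, and then y* = 734 - 0.946·426 = 331.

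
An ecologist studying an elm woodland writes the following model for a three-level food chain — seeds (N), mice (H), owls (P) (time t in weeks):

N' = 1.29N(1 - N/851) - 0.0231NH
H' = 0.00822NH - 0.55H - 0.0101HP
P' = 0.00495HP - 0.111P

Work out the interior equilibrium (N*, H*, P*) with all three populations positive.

From dP/dt = 0: 0.00495H* = 0.111, so H* = 22.4.
From dN/dt = 0: 1.29(1 - N*/851) = 0.0231·22.4, giving N* = 851·(1 - 0.402) = 509.
From dH/dt = 0: 0.00822·509 - 0.55 = 0.0101P*, so P* = 3.64/0.0101 = 360.

N* ≈ 509, H* ≈ 22.4, P* ≈ 360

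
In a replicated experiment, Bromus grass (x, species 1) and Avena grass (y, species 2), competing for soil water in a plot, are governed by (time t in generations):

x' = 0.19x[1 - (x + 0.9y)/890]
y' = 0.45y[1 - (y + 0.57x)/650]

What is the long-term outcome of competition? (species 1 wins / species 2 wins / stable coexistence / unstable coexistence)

Compare the nullcline intercepts: K1/α12 = 890/0.9 = 989 > K2 = 650; K2/α21 = 650/0.57 = 1140 > K1 = 890.
Since both inequalities hold, each species can invade when rare, so the interior equilibrium is stable.

stable coexistence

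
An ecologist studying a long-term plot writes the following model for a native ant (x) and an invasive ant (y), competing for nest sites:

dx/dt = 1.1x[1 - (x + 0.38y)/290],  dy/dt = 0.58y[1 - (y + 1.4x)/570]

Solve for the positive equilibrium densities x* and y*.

Setting both brackets to zero gives the nullclines x + 0.38y = 290 and 1.4x + y = 570.
Substituting y = 570 - 1.4x into the first: x(1 - 0.38·1.4) = 290 - 0.38·570.
So x* = 73.4/0.468 = 157, and then y* = 570 - 1.4·157 = 350.

x* ≈ 157, y* ≈ 350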